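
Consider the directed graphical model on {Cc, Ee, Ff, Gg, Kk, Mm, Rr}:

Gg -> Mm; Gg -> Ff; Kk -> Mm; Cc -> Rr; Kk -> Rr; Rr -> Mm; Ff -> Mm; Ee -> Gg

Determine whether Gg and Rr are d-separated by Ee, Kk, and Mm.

We examine all 4 paths between Gg and Rr:
Path 1: Gg → Mm ← Kk → Rr
  Kk is a fork here and Kk is conditioned on, so the path is blocked at Kk.
Path 2: Gg → Mm ← Rr
  Mm is a collider and Mm is conditioned on, which opens it — no node blocks this path, so it is active.
Path 3: Gg → Ff → Mm ← Kk → Rr
  Kk is a fork here and Kk is conditioned on, so the path is blocked at Kk.
Path 4: Gg → Ff → Mm ← Rr
  Ff is a chain and Ff is not conditioned on; Mm is a collider and Mm is conditioned on, which opens it — no node blocks this path, so it is active.
Since the path Gg → Mm ← Rr is active, Gg and Rr are not d-separated given {Ee, Kk, Mm}.

No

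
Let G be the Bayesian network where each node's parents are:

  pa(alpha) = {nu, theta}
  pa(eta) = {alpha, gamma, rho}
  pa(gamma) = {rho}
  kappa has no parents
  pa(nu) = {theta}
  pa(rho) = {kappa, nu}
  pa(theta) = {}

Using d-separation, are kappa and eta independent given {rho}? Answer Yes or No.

No — kappa and eta are not d-separated given {rho}.

We examine all 4 paths between kappa and eta:
Path 1: kappa → rho ← nu ← theta → alpha → eta
  rho is a collider and rho is conditioned on, which opens it; nu is a chain and nu is not conditioned on; theta is a fork and theta is not conditioned on; alpha is a chain and alpha is not conditioned on — no node blocks this path, so it is active.
Path 2: kappa → rho ← nu → alpha → eta
  rho is a collider and rho is conditioned on, which opens it; nu is a fork and nu is not conditioned on; alpha is a chain and alpha is not conditioned on — no node blocks this path, so it is active.
Path 3: kappa → rho → eta
  rho is a chain here and rho is conditioned on, so the path is blocked at rho.
Path 4: kappa → rho → gamma → eta
  rho is a chain here and rho is conditioned on, so the path is blocked at rho.
Since the path kappa → rho ← nu ← theta → alpha → eta is active, kappa and eta are not d-separated given {rho}.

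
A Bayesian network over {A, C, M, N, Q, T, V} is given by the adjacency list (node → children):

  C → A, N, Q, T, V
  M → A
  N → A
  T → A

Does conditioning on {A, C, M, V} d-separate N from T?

No

Enumerating the 4 paths from N to T and testing each for blocking by {A, C, M, V}:
  1. N ← C → T — C:fork[blocks] ⇒ blocked
  2. N ← C → A ← T — C:fork[blocks]; A:collider[open] ⇒ blocked
  3. N → A ← T — A:collider[open] ⇒ active
  4. N → A ← C → T — A:collider[open]; C:fork[blocks] ⇒ blocked
Because an active path exists, N and T are not d-separated.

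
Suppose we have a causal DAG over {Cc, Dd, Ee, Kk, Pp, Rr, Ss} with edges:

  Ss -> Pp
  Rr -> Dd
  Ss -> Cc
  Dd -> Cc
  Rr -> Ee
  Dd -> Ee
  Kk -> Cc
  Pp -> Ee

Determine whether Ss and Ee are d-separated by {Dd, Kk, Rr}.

We examine all 3 paths between Ss and Ee:
  1. Ss → Cc ← Dd ← Rr → Ee — Cc:collider[blocks]; Dd:chain[blocks]; Rr:fork[blocks] ⇒ blocked
  2. Ss → Cc ← Dd → Ee — Cc:collider[blocks]; Dd:fork[blocks] ⇒ blocked
  3. Ss → Pp → Ee — Pp:chain[open] ⇒ active
Since the path Ss → Pp → Ee is active, Ss and Ee are not d-separated given {Dd, Kk, Rr}.

No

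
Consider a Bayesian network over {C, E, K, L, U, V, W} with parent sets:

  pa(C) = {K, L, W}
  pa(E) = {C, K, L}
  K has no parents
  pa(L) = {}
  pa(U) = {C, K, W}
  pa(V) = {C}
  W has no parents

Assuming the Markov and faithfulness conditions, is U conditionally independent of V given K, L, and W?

No

Enumerating the 5 paths from U to V and testing each for blocking by {K, L, W}:
  1. U ← W → C → V — W:fork[blocks]; C:chain[open] ⇒ blocked
  2. U ← C → V — C:fork[open] ⇒ active
  3. U ← K → E ← L → C → V — K:fork[blocks]; E:collider[blocks]; L:fork[blocks]; C:chain[open] ⇒ blocked
  4. U ← K → E ← C → V — K:fork[blocks]; E:collider[blocks]; C:fork[open] ⇒ blocked
  5. U ← K → C → V — K:fork[blocks]; C:chain[open] ⇒ blocked
Since the path U ← C → V is active, U and V are not d-separated given {K, L, W}.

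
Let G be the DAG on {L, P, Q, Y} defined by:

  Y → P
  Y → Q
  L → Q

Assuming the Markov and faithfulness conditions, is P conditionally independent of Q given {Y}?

There is one path between P and Q:
  1. P ← Y → Q — Y:fork[blocks] ⇒ blocked
All paths are blocked; P ⊥ Q | {Y} holds.

Yes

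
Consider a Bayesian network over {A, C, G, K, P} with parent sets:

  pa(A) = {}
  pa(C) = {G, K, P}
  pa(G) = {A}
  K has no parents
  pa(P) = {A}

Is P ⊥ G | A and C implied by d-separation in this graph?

We examine all 2 paths between P and G:
Path 1: P ← A → G
  A is a fork here and A is conditioned on, so the path is blocked at A.
Path 2: P → C ← G
  C is a collider and C is conditioned on, which opens it — no node blocks this path, so it is active.
At least one path is unblocked, so d-separation fails.

No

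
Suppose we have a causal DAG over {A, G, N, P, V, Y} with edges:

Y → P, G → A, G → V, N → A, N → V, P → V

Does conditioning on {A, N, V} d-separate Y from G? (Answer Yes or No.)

There are 2 undirected paths between Y and G; checking each against the conditioning set {A, N, V}:
Path 1: Y → P → V ← G
  P is a chain and P is not conditioned on; V is a collider and V is conditioned on, which opens it — no node blocks this path, so it is active.
Path 2: Y → P → V ← N → A ← G
  N is a fork here and N is conditioned on, so the path is blocked at N.
Because an active path exists, Y and G are not d-separated.

No — Y and G are not d-separated given {A, N, V}.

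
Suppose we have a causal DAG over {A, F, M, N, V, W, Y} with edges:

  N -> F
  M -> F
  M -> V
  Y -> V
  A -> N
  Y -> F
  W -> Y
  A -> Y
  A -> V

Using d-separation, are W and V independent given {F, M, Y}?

No

5 paths connect W and V; each must be blocked for d-separation to hold:
Path 1: W → Y → F ← N ← A → V
  Y is a chain here and Y is conditioned on, so the path is blocked at Y.
Path 2: W → Y → F ← M → V
  Y is a chain here and Y is conditioned on, so the path is blocked at Y.
Path 3: W → Y → V
  Y is a chain here and Y is conditioned on, so the path is blocked at Y.
Path 4: W → Y ← A → N → F ← M → V
  M is a fork here and M is conditioned on, so the path is blocked at M.
Path 5: W → Y ← A → V
  Y is a collider and Y is conditioned on, which opens it; A is a fork and A is not conditioned on — no node blocks this path, so it is active.
Since the path W → Y ← A → V is active, W and V are not d-separated given {F, M, Y}.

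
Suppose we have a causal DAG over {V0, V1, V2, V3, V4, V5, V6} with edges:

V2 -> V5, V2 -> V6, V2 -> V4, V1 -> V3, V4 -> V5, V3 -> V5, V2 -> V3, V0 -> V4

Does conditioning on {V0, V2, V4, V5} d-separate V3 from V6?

Yes

3 paths connect V3 and V6; each must be blocked for d-separation to hold:
Path 1: V3 → V5 ← V2 → V6
  V2 is a fork here and V2 is conditioned on, so the path is blocked at V2.
Path 2: V3 → V5 ← V4 ← V2 → V6
  V4 is a chain here and V4 is conditioned on, so the path is blocked at V4.
Path 3: V3 ← V2 → V6
  V2 is a fork here and V2 is conditioned on, so the path is blocked at V2.
All paths are blocked; V3 ⊥ V6 | {V0, V2, V4, V5} holds.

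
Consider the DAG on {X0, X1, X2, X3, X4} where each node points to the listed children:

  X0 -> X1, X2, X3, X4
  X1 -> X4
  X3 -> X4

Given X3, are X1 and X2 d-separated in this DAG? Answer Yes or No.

No

Enumerating the 3 paths from X1 to X2 and testing each for blocking by {X3}:
Path 1: X1 ← X0 → X2
  X0 is a fork and X0 is not conditioned on — no node blocks this path, so it is active.
Path 2: X1 → X4 ← X0 → X2
  X4 is a collider here and neither X4 nor any of its descendants is conditioned on, so the collider stays closed — the path is blocked at X4.
Path 3: X1 → X4 ← X3 ← X0 → X2
  X4 is a collider here and neither X4 nor any of its descendants is conditioned on, so the collider stays closed — the path is blocked at X4.
Since the path X1 ← X0 → X2 is active, X1 and X2 are not d-separated given {X3}.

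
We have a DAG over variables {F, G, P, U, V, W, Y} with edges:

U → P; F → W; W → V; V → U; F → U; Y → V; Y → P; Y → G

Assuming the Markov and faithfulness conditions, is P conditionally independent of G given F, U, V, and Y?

Yes — P and G are d-separated given {F, U, V, Y}.

We examine all 3 paths between P and G:
Path 1: P ← U ← V ← Y → G
  U is a chain here and U is conditioned on, so the path is blocked at U.
Path 2: P ← U ← F → W → V ← Y → G
  U is a chain here and U is conditioned on, so the path is blocked at U.
Path 3: P ← Y → G
  Y is a fork here and Y is conditioned on, so the path is blocked at Y.
Every path is blocked, so P and G are d-separated given {F, U, V, Y}.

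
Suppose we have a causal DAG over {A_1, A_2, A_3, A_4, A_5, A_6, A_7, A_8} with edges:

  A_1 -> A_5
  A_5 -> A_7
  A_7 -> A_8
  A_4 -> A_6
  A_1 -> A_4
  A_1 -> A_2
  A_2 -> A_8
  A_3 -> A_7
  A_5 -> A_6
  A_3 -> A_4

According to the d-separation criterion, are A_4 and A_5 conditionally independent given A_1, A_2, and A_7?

Enumerating the 5 paths from A_4 to A_5 and testing each for blocking by {A_1, A_2, A_7}:
Path 1: A_4 ← A_1 → A_2 → A_8 ← A_7 ← A_5
  A_1 is a fork here and A_1 is conditioned on, so the path is blocked at A_1.
Path 2: A_4 ← A_1 → A_5
  A_1 is a fork here and A_1 is conditioned on, so the path is blocked at A_1.
Path 3: A_4 → A_6 ← A_5
  A_6 is a collider here and neither A_6 nor any of its descendants is conditioned on, so the collider stays closed — the path is blocked at A_6.
Path 4: A_4 ← A_3 → A_7 → A_8 ← A_2 ← A_1 → A_5
  A_7 is a chain here and A_7 is conditioned on, so the path is blocked at A_7.
Path 5: A_4 ← A_3 → A_7 ← A_5
  A_3 is a fork and A_3 is not conditioned on; A_7 is a collider and A_7 is conditioned on, which opens it — no node blocks this path, so it is active.
At least one path is unblocked, so d-separation fails.

No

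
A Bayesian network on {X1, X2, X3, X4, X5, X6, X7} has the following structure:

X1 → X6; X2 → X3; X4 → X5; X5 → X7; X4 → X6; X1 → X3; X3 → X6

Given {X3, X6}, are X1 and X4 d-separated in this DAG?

Enumerating the 2 paths from X1 to X4 and testing each for blocking by {X3, X6}:
Path 1: X1 → X3 → X6 ← X4
  X3 is a chain here and X3 is conditioned on, so the path is blocked at X3.
Path 2: X1 → X6 ← X4
  X6 is a collider and X6 is conditioned on, which opens it — no node blocks this path, so it is active.
Because an active path exists, X1 and X4 are not d-separated.

No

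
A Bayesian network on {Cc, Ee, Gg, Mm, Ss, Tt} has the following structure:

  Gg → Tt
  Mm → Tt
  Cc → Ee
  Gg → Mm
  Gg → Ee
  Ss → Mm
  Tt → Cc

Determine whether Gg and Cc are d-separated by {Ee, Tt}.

Enumerating the 3 paths from Gg to Cc and testing each for blocking by {Ee, Tt}:
Path 1: Gg → Mm → Tt → Cc
  Tt is a chain here and Tt is conditioned on, so the path is blocked at Tt.
Path 2: Gg → Ee ← Cc
  Ee is a collider and Ee is conditioned on, which opens it — no node blocks this path, so it is active.
Path 3: Gg → Tt → Cc
  Tt is a chain here and Tt is conditioned on, so the path is blocked at Tt.
At least one path is unblocked, so d-separation fails.

No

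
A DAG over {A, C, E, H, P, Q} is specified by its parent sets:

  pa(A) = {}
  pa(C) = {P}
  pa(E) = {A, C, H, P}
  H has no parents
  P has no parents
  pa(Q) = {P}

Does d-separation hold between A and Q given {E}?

No

2 paths connect A and Q; each must be blocked for d-separation to hold:
Path 1: A → E ← C ← P → Q
  E is a collider and E is conditioned on, which opens it; C is a chain and C is not conditioned on; P is a fork and P is not conditioned on — no node blocks this path, so it is active.
Path 2: A → E ← P → Q
  E is a collider and E is conditioned on, which opens it; P is a fork and P is not conditioned on — no node blocks this path, so it is active.
Since the path A → E ← C ← P → Q is active, A and Q are not d-separated given {E}.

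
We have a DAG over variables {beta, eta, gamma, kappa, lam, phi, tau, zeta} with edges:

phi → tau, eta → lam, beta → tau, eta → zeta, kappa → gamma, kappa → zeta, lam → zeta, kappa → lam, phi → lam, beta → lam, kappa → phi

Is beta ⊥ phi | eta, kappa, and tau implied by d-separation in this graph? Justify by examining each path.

No — beta and phi are not d-separated given {eta, kappa, tau}.

5 paths connect beta and phi; each must be blocked for d-separation to hold:
Path 1: beta → lam ← phi
  lam is a collider here and neither lam nor any of its descendants is conditioned on, so the collider stays closed — the path is blocked at lam.
Path 2: beta → lam ← eta → zeta ← kappa → phi
  lam is a collider here and neither lam nor any of its descendants is conditioned on, so the collider stays closed — the path is blocked at lam.
Path 3: beta → lam ← kappa → phi
  lam is a collider here and neither lam nor any of its descendants is conditioned on, so the collider stays closed — the path is blocked at lam.
Path 4: beta → lam → zeta ← kappa → phi
  zeta is a collider here and neither zeta nor any of its descendants is conditioned on, so the collider stays closed — the path is blocked at zeta.
Path 5: beta → tau ← phi
  tau is a collider and tau is conditioned on, which opens it — no node blocks this path, so it is active.
Since the path beta → tau ← phi is active, beta and phi are not d-separated given {eta, kappa, tau}.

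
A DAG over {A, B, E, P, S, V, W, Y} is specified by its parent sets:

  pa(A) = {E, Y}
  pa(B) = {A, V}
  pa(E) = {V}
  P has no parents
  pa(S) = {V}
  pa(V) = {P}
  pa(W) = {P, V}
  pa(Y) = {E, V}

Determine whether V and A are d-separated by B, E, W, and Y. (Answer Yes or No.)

No

5 paths connect V and A; each must be blocked for d-separation to hold:
  1. V → E → Y → A — E:chain[blocks]; Y:chain[blocks] ⇒ blocked
  2. V → E → A — E:chain[blocks] ⇒ blocked
  3. V → B ← A — B:collider[open] ⇒ active
  4. V → Y ← E → A — Y:collider[open]; E:fork[blocks] ⇒ blocked
  5. V → Y → A — Y:chain[blocks] ⇒ blocked
Because an active path exists, V and A are not d-separated.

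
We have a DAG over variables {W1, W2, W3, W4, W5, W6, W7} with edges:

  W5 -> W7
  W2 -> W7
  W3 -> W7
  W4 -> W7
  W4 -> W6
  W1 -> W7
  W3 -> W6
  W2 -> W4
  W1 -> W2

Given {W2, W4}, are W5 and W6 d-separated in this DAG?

Yes

There are 4 undirected paths between W5 and W6; checking each against the conditioning set {W2, W4}:
  1. W5 → W7 ← W3 → W6 — W7:collider[blocks]; W3:fork[open] ⇒ blocked
  2. W5 → W7 ← W1 → W2 → W4 → W6 — W7:collider[blocks]; W1:fork[open]; W2:chain[blocks]; W4:chain[blocks] ⇒ blocked
  3. W5 → W7 ← W4 → W6 — W7:collider[blocks]; W4:fork[blocks] ⇒ blocked
  4. W5 → W7 ← W2 → W4 → W6 — W7:collider[blocks]; W2:fork[blocks]; W4:chain[blocks] ⇒ blocked
Every path is blocked, so W5 and W6 are d-separated given {W2, W4}.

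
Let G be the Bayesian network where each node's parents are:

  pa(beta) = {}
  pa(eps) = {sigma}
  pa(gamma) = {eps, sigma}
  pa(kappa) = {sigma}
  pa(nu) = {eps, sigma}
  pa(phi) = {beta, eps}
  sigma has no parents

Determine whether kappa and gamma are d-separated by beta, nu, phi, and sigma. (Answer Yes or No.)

Yes

We examine all 3 paths between kappa and gamma:
  1. kappa ← sigma → eps → gamma — sigma:fork[blocks]; eps:chain[open] ⇒ blocked
  2. kappa ← sigma → nu ← eps → gamma — sigma:fork[blocks]; nu:collider[open]; eps:fork[open] ⇒ blocked
  3. kappa ← sigma → gamma — sigma:fork[blocks] ⇒ blocked
All paths are blocked; kappa ⊥ gamma | {beta, nu, phi, sigma} holds.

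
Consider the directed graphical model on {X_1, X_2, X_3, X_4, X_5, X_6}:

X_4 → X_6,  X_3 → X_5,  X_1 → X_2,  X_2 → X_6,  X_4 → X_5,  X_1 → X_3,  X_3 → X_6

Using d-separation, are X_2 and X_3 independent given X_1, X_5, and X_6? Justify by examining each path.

No — X_2 and X_3 are not d-separated given {X_1, X_5, X_6}.

There are 3 undirected paths between X_2 and X_3; checking each against the conditioning set {X_1, X_5, X_6}:
Path 1: X_2 ← X_1 → X_3
  X_1 is a fork here and X_1 is conditioned on, so the path is blocked at X_1.
Path 2: X_2 → X_6 ← X_4 → X_5 ← X_3
  X_6 is a collider and X_6 is conditioned on, which opens it; X_4 is a fork and X_4 is not conditioned on; X_5 is a collider and X_5 is conditioned on, which opens it — no node blocks this path, so it is active.
Path 3: X_2 → X_6 ← X_3
  X_6 is a collider and X_6 is conditioned on, which opens it — no node blocks this path, so it is active.
Because an active path exists, X_2 and X_3 are not d-separated.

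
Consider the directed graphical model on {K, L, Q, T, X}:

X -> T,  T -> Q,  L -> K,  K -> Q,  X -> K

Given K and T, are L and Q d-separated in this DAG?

Yes

Enumerating the 2 paths from L to Q and testing each for blocking by {K, T}:
Path 1: L → K ← X → T → Q
  T is a chain here and T is conditioned on, so the path is blocked at T.
Path 2: L → K → Q
  K is a chain here and K is conditioned on, so the path is blocked at K.
Every path is blocked, so L and Q are d-separated given {K, T}.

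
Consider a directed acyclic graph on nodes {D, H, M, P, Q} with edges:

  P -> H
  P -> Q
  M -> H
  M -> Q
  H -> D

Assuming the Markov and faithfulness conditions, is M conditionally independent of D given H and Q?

Yes — M and D are d-separated given {H, Q}.

Enumerating the 2 paths from M to D and testing each for blocking by {H, Q}:
Path 1: M → H → D
  H is a chain here and H is conditioned on, so the path is blocked at H.
Path 2: M → Q ← P → H → D
  H is a chain here and H is conditioned on, so the path is blocked at H.
Since every path is blocked, d-separation holds.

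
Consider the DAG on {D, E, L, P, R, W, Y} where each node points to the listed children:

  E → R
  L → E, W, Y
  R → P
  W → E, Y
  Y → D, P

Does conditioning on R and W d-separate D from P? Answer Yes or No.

5 paths connect D and P; each must be blocked for d-separation to hold:
Path 1: D ← Y → P
  Y is a fork and Y is not conditioned on — no node blocks this path, so it is active.
Path 2: D ← Y ← W → E → R → P
  W is a fork here and W is conditioned on, so the path is blocked at W.
Path 3: D ← Y ← W ← L → E → R → P
  W is a chain here and W is conditioned on, so the path is blocked at W.
Path 4: D ← Y ← L → E → R → P
  R is a chain here and R is conditioned on, so the path is blocked at R.
Path 5: D ← Y ← L → W → E → R → P
  W is a chain here and W is conditioned on, so the path is blocked at W.
Since the path D ← Y → P is active, D and P are not d-separated given {R, W}.

No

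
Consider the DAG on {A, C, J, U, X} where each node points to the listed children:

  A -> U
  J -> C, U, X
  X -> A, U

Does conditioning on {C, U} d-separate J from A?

No — J and A are not d-separated given {C, U}.

There are 4 undirected paths between J and A; checking each against the conditioning set {C, U}:
  1. J → U ← X → A — U:collider[open]; X:fork[open] ⇒ active
  2. J → U ← A — U:collider[open] ⇒ active
  3. J → X → U ← A — X:chain[open]; U:collider[open] ⇒ active
  4. J → X → A — X:chain[open] ⇒ active
Because an active path exists, J and A are not d-separated.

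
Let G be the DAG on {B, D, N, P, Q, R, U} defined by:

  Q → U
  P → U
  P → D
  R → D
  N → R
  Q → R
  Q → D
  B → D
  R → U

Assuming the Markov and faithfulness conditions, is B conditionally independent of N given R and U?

Enumerating the 5 paths from B to N and testing each for blocking by {R, U}:
Path 1: B → D ← P → U ← R ← N
  D is a collider here and neither D nor any of its descendants is conditioned on, so the collider stays closed — the path is blocked at D.
Path 2: B → D ← P → U ← Q → R ← N
  D is a collider here and neither D nor any of its descendants is conditioned on, so the collider stays closed — the path is blocked at D.
Path 3: B → D ← R ← N
  D is a collider here and neither D nor any of its descendants is conditioned on, so the collider stays closed — the path is blocked at D.
Path 4: B → D ← Q → U ← R ← N
  D is a collider here and neither D nor any of its descendants is conditioned on, so the collider stays closed — the path is blocked at D.
Path 5: B → D ← Q → R ← N
  D is a collider here and neither D nor any of its descendants is conditioned on, so the collider stays closed — the path is blocked at D.
Every path is blocked, so B and N are d-separated given {R, U}.

Yes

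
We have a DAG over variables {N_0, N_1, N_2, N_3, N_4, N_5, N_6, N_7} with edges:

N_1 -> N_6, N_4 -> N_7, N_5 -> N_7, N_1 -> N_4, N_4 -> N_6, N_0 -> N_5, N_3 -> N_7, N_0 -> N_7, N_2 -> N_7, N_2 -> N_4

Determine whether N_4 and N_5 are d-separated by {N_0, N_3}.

We examine all 4 paths between N_4 and N_5:
  1. N_4 ← N_2 → N_7 ← N_0 → N_5 — N_2:fork[open]; N_7:collider[blocks]; N_0:fork[blocks] ⇒ blocked
  2. N_4 ← N_2 → N_7 ← N_5 — N_2:fork[open]; N_7:collider[blocks] ⇒ blocked
  3. N_4 → N_7 ← N_0 → N_5 — N_7:collider[blocks]; N_0:fork[blocks] ⇒ blocked
  4. N_4 → N_7 ← N_5 — N_7:collider[blocks] ⇒ blocked
Every path is blocked, so N_4 and N_5 are d-separated given {N_0, N_3}.

Yes — N_4 and N_5 are d-separated given {N_0, N_3}.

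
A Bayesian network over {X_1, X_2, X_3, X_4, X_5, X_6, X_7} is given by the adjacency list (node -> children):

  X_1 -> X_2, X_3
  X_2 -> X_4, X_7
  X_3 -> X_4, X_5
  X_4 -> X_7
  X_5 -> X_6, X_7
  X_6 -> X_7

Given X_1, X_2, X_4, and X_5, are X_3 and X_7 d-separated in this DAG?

Yes

We examine all 6 paths between X_3 and X_7:
  1. X_3 → X_4 → X_7 — X_4:chain[blocks] ⇒ blocked
  2. X_3 → X_4 ← X_2 → X_7 — X_4:collider[open]; X_2:fork[blocks] ⇒ blocked
  3. X_3 ← X_1 → X_2 → X_4 → X_7 — X_1:fork[blocks]; X_2:chain[blocks]; X_4:chain[blocks] ⇒ blocked
  4. X_3 ← X_1 → X_2 → X_7 — X_1:fork[blocks]; X_2:chain[blocks] ⇒ blocked
  5. X_3 → X_5 → X_6 → X_7 — X_5:chain[blocks]; X_6:chain[open] ⇒ blocked
  6. X_3 → X_5 → X_7 — X_5:chain[blocks] ⇒ blocked
Every path is blocked, so X_3 and X_7 are d-separated given {X_1, X_2, X_4, X_5}.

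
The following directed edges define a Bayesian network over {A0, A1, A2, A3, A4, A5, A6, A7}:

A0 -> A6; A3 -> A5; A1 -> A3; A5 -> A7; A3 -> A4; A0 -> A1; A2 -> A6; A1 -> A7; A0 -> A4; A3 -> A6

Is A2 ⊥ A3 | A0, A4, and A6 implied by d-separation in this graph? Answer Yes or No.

There are 4 undirected paths between A2 and A3; checking each against the conditioning set {A0, A4, A6}:
Path 1: A2 → A6 ← A0 → A1 → A7 ← A5 ← A3
  A0 is a fork here and A0 is conditioned on, so the path is blocked at A0.
Path 2: A2 → A6 ← A0 → A1 → A3
  A0 is a fork here and A0 is conditioned on, so the path is blocked at A0.
Path 3: A2 → A6 ← A0 → A4 ← A3
  A0 is a fork here and A0 is conditioned on, so the path is blocked at A0.
Path 4: A2 → A6 ← A3
  A6 is a collider and A6 is conditioned on, which opens it — no node blocks this path, so it is active.
Since the path A2 → A6 ← A3 is active, A2 and A3 are not d-separated given {A0, A4, A6}.

No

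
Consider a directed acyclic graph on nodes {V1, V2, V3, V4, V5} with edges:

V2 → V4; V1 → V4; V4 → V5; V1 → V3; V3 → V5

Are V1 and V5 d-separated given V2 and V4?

2 paths connect V1 and V5; each must be blocked for d-separation to hold:
Path 1: V1 → V3 → V5
  V3 is a chain and V3 is not conditioned on — no node blocks this path, so it is active.
Path 2: V1 → V4 → V5
  V4 is a chain here and V4 is conditioned on, so the path is blocked at V4.
At least one path is unblocked, so d-separation fails.

No — V1 and V5 are not d-separated given {V2, V4}.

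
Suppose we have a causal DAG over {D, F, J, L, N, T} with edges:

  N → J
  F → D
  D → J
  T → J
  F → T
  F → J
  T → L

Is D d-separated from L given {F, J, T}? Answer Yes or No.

Enumerating the 4 paths from D to L and testing each for blocking by {F, J, T}:
Path 1: D ← F → T → L
  F is a fork here and F is conditioned on, so the path is blocked at F.
Path 2: D ← F → J ← T → L
  F is a fork here and F is conditioned on, so the path is blocked at F.
Path 3: D → J ← T → L
  T is a fork here and T is conditioned on, so the path is blocked at T.
Path 4: D → J ← F → T → L
  F is a fork here and F is conditioned on, so the path is blocked at F.
All paths are blocked; D ⊥ L | {F, J, T} holds.

Yes — D and L are d-separated given {F, J, T}.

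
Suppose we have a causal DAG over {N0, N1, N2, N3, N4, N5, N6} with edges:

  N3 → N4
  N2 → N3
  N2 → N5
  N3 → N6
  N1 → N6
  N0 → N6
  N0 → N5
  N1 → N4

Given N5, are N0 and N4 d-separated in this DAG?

4 paths connect N0 and N4; each must be blocked for d-separation to hold:
Path 1: N0 → N5 ← N2 → N3 → N6 ← N1 → N4
  N6 is a collider here and neither N6 nor any of its descendants is conditioned on, so the collider stays closed — the path is blocked at N6.
Path 2: N0 → N5 ← N2 → N3 → N4
  N5 is a collider and N5 is conditioned on, which opens it; N2 is a fork and N2 is not conditioned on; N3 is a chain and N3 is not conditioned on — no node blocks this path, so it is active.
Path 3: N0 → N6 ← N1 → N4
  N6 is a collider here and neither N6 nor any of its descendants is conditioned on, so the collider stays closed — the path is blocked at N6.
Path 4: N0 → N6 ← N3 → N4
  N6 is a collider here and neither N6 nor any of its descendants is conditioned on, so the collider stays closed — the path is blocked at N6.
At least one path is unblocked, so d-separation fails.

No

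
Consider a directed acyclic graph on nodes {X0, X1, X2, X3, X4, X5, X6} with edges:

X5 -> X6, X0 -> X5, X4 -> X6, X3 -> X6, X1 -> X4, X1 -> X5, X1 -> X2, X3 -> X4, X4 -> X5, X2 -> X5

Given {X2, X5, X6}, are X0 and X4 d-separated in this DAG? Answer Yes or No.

No — X0 and X4 are not d-separated given {X2, X5, X6}.

We examine all 5 paths between X0 and X4:
  1. X0 → X5 ← X1 → X4 — X5:collider[open]; X1:fork[open] ⇒ active
  2. X0 → X5 ← X4 — X5:collider[open] ⇒ active
  3. X0 → X5 → X6 ← X3 → X4 — X5:chain[blocks]; X6:collider[open]; X3:fork[open] ⇒ blocked
  4. X0 → X5 → X6 ← X4 — X5:chain[blocks]; X6:collider[open] ⇒ blocked
  5. X0 → X5 ← X2 ← X1 → X4 — X5:collider[open]; X2:chain[blocks]; X1:fork[open] ⇒ blocked
At least one path is unblocked, so d-separation fails.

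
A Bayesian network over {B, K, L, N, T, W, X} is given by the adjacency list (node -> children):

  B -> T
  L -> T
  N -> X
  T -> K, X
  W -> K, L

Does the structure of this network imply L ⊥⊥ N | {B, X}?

There are 2 undirected paths between L and N; checking each against the conditioning set {B, X}:
Path 1: L → T → X ← N
  T is a chain and T is not conditioned on; X is a collider and X is conditioned on, which opens it — no node blocks this path, so it is active.
Path 2: L ← W → K ← T → X ← N
  K is a collider here and neither K nor any of its descendants is conditioned on, so the collider stays closed — the path is blocked at K.
Since the path L → T → X ← N is active, L and N are not d-separated given {B, X}.

No — L and N are not d-separated given {B, X}.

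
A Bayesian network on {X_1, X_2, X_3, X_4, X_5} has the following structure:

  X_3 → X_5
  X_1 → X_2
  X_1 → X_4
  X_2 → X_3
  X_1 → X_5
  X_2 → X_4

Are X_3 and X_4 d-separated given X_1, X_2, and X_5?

Yes

Enumerating the 4 paths from X_3 to X_4 and testing each for blocking by {X_1, X_2, X_5}:
Path 1: X_3 ← X_2 → X_4
  X_2 is a fork here and X_2 is conditioned on, so the path is blocked at X_2.
Path 2: X_3 ← X_2 ← X_1 → X_4
  X_2 is a chain here and X_2 is conditioned on, so the path is blocked at X_2.
Path 3: X_3 → X_5 ← X_1 → X_2 → X_4
  X_1 is a fork here and X_1 is conditioned on, so the path is blocked at X_1.
Path 4: X_3 → X_5 ← X_1 → X_4
  X_1 is a fork here and X_1 is conditioned on, so the path is blocked at X_1.
All paths are blocked; X_3 ⊥ X_4 | {X_1, X_2, X_5} holds.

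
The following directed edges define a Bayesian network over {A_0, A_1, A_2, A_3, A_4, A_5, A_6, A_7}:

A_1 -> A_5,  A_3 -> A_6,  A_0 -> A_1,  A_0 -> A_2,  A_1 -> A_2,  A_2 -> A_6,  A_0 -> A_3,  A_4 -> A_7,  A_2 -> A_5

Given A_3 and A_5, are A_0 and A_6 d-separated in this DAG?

No

4 paths connect A_0 and A_6; each must be blocked for d-separation to hold:
  1. A_0 → A_2 → A_6 — A_2:chain[open] ⇒ active
  2. A_0 → A_1 → A_2 → A_6 — A_1:chain[open]; A_2:chain[open] ⇒ active
  3. A_0 → A_1 → A_5 ← A_2 → A_6 — A_1:chain[open]; A_5:collider[open]; A_2:fork[open] ⇒ active
  4. A_0 → A_3 → A_6 — A_3:chain[blocks] ⇒ blocked
At least one path is unblocked, so d-separation fails.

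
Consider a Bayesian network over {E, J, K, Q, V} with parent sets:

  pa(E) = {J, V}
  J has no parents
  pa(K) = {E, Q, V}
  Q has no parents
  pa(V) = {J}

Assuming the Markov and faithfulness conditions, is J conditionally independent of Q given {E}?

We examine all 4 paths between J and Q:
Path 1: J → E → K ← Q
  E is a chain here and E is conditioned on, so the path is blocked at E.
Path 2: J → E ← V → K ← Q
  K is a collider here and neither K nor any of its descendants is conditioned on, so the collider stays closed — the path is blocked at K.
Path 3: J → V → E → K ← Q
  E is a chain here and E is conditioned on, so the path is blocked at E.
Path 4: J → V → K ← Q
  K is a collider here and neither K nor any of its descendants is conditioned on, so the collider stays closed — the path is blocked at K.
Since every path is blocked, d-separation holds.

Yes — J and Q are d-separated given {E}.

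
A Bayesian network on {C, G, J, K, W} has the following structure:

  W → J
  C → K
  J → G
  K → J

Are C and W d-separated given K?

Yes

There is one path between C and W:
Path 1: C → K → J ← W
  K is a chain here and K is conditioned on, so the path is blocked at K.
All paths are blocked; C ⊥ W | {K} holds.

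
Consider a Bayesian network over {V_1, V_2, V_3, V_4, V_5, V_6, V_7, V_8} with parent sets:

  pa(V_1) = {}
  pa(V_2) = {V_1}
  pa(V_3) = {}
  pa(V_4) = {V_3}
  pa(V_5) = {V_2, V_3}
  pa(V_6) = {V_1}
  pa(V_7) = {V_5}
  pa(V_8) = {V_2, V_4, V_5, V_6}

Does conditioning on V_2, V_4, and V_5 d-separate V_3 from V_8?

There are 4 undirected paths between V_3 and V_8; checking each against the conditioning set {V_2, V_4, V_5}:
Path 1: V_3 → V_5 ← V_2 ← V_1 → V_6 → V_8
  V_2 is a chain here and V_2 is conditioned on, so the path is blocked at V_2.
Path 2: V_3 → V_5 ← V_2 → V_8
  V_2 is a fork here and V_2 is conditioned on, so the path is blocked at V_2.
Path 3: V_3 → V_5 → V_8
  V_5 is a chain here and V_5 is conditioned on, so the path is blocked at V_5.
Path 4: V_3 → V_4 → V_8
  V_4 is a chain here and V_4 is conditioned on, so the path is blocked at V_4.
Since every path is blocked, d-separation holds.

Yes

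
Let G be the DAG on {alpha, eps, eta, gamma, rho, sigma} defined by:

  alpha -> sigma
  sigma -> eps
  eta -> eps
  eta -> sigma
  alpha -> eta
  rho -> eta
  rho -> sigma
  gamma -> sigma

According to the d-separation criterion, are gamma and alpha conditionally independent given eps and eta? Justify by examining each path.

We examine all 4 paths between gamma and alpha:
  1. gamma → sigma ← rho → eta ← alpha — sigma:collider[open]; rho:fork[open]; eta:collider[open] ⇒ active
  2. gamma → sigma ← eta ← alpha — sigma:collider[open]; eta:chain[blocks] ⇒ blocked
  3. gamma → sigma ← alpha — sigma:collider[open] ⇒ active
  4. gamma → sigma → eps ← eta ← alpha — sigma:chain[open]; eps:collider[open]; eta:chain[blocks] ⇒ blocked
At least one path is unblocked, so d-separation fails.

No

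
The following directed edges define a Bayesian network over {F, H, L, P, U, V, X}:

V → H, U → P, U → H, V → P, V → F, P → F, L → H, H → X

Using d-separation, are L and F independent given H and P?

No — L and F are not d-separated given {H, P}.

We examine all 4 paths between L and F:
  1. L → H ← U → P → F — H:collider[open]; U:fork[open]; P:chain[blocks] ⇒ blocked
  2. L → H ← U → P ← V → F — H:collider[open]; U:fork[open]; P:collider[open]; V:fork[open] ⇒ active
  3. L → H ← V → F — H:collider[open]; V:fork[open] ⇒ active
  4. L → H ← V → P → F — H:collider[open]; V:fork[open]; P:chain[blocks] ⇒ blocked
At least one path is unblocked, so d-separation fails.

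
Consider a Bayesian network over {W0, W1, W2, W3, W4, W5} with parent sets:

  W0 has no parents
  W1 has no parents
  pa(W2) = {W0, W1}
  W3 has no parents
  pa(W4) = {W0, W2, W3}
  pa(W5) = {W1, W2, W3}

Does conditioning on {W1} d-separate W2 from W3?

Yes

We examine all 4 paths between W2 and W3:
Path 1: W2 ← W0 → W4 ← W3
  W4 is a collider here and neither W4 nor any of its descendants is conditioned on, so the collider stays closed — the path is blocked at W4.
Path 2: W2 → W5 ← W3
  W5 is a collider here and neither W5 nor any of its descendants is conditioned on, so the collider stays closed — the path is blocked at W5.
Path 3: W2 ← W1 → W5 ← W3
  W1 is a fork here and W1 is conditioned on, so the path is blocked at W1.
Path 4: W2 → W4 ← W3
  W4 is a collider here and neither W4 nor any of its descendants is conditioned on, so the collider stays closed — the path is blocked at W4.
Since every path is blocked, d-separation holds.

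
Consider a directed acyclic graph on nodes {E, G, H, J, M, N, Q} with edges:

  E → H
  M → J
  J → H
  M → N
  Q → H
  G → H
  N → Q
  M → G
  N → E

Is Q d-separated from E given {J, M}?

We examine all 6 paths between Q and E:
Path 1: Q → H ← G ← M → N → E
  H is a collider here and neither H nor any of its descendants is conditioned on, so the collider stays closed — the path is blocked at H.
Path 2: Q → H ← E
  H is a collider here and neither H nor any of its descendants is conditioned on, so the collider stays closed — the path is blocked at H.
Path 3: Q → H ← J ← M → N → E
  H is a collider here and neither H nor any of its descendants is conditioned on, so the collider stays closed — the path is blocked at H.
Path 4: Q ← N ← M → G → H ← E
  M is a fork here and M is conditioned on, so the path is blocked at M.
Path 5: Q ← N ← M → J → H ← E
  M is a fork here and M is conditioned on, so the path is blocked at M.
Path 6: Q ← N → E
  N is a fork and N is not conditioned on — no node blocks this path, so it is active.
At least one path is unblocked, so d-separation fails.

No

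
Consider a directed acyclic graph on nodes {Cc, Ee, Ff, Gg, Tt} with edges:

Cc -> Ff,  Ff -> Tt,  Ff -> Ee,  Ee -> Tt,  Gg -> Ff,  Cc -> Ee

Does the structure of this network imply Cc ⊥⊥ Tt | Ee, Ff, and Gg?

Yes — Cc and Tt are d-separated given {Ee, Ff, Gg}.

Enumerating the 4 paths from Cc to Tt and testing each for blocking by {Ee, Ff, Gg}:
Path 1: Cc → Ee → Tt
  Ee is a chain here and Ee is conditioned on, so the path is blocked at Ee.
Path 2: Cc → Ee ← Ff → Tt
  Ff is a fork here and Ff is conditioned on, so the path is blocked at Ff.
Path 3: Cc → Ff → Ee → Tt
  Ff is a chain here and Ff is conditioned on, so the path is blocked at Ff.
Path 4: Cc → Ff → Tt
  Ff is a chain here and Ff is conditioned on, so the path is blocked at Ff.
Since every path is blocked, d-separation holds.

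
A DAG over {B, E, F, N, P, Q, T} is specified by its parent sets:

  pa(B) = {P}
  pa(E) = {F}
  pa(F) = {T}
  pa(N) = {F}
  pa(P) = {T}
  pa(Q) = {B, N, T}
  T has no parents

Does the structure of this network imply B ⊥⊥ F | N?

No

We examine all 4 paths between B and F:
Path 1: B ← P ← T → F
  P is a chain and P is not conditioned on; T is a fork and T is not conditioned on — no node blocks this path, so it is active.
Path 2: B ← P ← T → Q ← N ← F
  Q is a collider here and neither Q nor any of its descendants is conditioned on, so the collider stays closed — the path is blocked at Q.
Path 3: B → Q ← T → F
  Q is a collider here and neither Q nor any of its descendants is conditioned on, so the collider stays closed — the path is blocked at Q.
Path 4: B → Q ← N ← F
  Q is a collider here and neither Q nor any of its descendants is conditioned on, so the collider stays closed — the path is blocked at Q.
Since the path B ← P ← T → F is active, B and F are not d-separated given {N}.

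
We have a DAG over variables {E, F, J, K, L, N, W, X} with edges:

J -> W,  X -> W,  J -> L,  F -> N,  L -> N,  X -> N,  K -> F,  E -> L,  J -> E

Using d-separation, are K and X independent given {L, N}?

Enumerating the 3 paths from K to X and testing each for blocking by {L, N}:
  1. K → F → N ← L ← E ← J → W ← X — F:chain[open]; N:collider[open]; L:chain[blocks]; E:chain[open]; J:fork[open]; W:collider[blocks] ⇒ blocked
  2. K → F → N ← L ← J → W ← X — F:chain[open]; N:collider[open]; L:chain[blocks]; J:fork[open]; W:collider[blocks] ⇒ blocked
  3. K → F → N ← X — F:chain[open]; N:collider[open] ⇒ active
Since the path K → F → N ← X is active, K and X are not d-separated given {L, N}.

No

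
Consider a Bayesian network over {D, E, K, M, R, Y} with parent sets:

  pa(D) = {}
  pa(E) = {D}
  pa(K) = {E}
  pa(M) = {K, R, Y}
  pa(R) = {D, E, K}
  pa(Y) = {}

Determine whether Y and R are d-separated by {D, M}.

No

We examine all 4 paths between Y and R:
  1. Y → M ← K → R — M:collider[open]; K:fork[open] ⇒ active
  2. Y → M ← K ← E ← D → R — M:collider[open]; K:chain[open]; E:chain[open]; D:fork[blocks] ⇒ blocked
  3. Y → M ← K ← E → R — M:collider[open]; K:chain[open]; E:fork[open] ⇒ active
  4. Y → M ← R — M:collider[open] ⇒ active
Because an active path exists, Y and R are not d-separated.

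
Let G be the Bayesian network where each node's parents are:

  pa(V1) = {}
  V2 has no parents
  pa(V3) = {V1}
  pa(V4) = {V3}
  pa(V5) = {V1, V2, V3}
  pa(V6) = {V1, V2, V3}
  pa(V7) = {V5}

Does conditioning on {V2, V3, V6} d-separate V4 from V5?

Enumerating the 5 paths from V4 to V5 and testing each for blocking by {V2, V3, V6}:
  1. V4 ← V3 → V5 — V3:fork[blocks] ⇒ blocked
  2. V4 ← V3 ← V1 → V5 — V3:chain[blocks]; V1:fork[open] ⇒ blocked
  3. V4 ← V3 ← V1 → V6 ← V2 → V5 — V3:chain[blocks]; V1:fork[open]; V6:collider[open]; V2:fork[blocks] ⇒ blocked
  4. V4 ← V3 → V6 ← V2 → V5 — V3:fork[blocks]; V6:collider[open]; V2:fork[blocks] ⇒ blocked
  5. V4 ← V3 → V6 ← V1 → V5 — V3:fork[blocks]; V6:collider[open]; V1:fork[open] ⇒ blocked
Since every path is blocked, d-separation holds.

Yes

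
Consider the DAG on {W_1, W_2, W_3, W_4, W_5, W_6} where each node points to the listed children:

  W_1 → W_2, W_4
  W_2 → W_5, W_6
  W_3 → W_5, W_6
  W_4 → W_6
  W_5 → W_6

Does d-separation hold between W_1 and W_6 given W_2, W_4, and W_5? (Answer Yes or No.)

We examine all 4 paths between W_1 and W_6:
Path 1: W_1 → W_4 → W_6
  W_4 is a chain here and W_4 is conditioned on, so the path is blocked at W_4.
Path 2: W_1 → W_2 → W_5 ← W_3 → W_6
  W_2 is a chain here and W_2 is conditioned on, so the path is blocked at W_2.
Path 3: W_1 → W_2 → W_5 → W_6
  W_2 is a chain here and W_2 is conditioned on, so the path is blocked at W_2.
Path 4: W_1 → W_2 → W_6
  W_2 is a chain here and W_2 is conditioned on, so the path is blocked at W_2.
All paths are blocked; W_1 ⊥ W_6 | {W_2, W_4, W_5} holds.

Yes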